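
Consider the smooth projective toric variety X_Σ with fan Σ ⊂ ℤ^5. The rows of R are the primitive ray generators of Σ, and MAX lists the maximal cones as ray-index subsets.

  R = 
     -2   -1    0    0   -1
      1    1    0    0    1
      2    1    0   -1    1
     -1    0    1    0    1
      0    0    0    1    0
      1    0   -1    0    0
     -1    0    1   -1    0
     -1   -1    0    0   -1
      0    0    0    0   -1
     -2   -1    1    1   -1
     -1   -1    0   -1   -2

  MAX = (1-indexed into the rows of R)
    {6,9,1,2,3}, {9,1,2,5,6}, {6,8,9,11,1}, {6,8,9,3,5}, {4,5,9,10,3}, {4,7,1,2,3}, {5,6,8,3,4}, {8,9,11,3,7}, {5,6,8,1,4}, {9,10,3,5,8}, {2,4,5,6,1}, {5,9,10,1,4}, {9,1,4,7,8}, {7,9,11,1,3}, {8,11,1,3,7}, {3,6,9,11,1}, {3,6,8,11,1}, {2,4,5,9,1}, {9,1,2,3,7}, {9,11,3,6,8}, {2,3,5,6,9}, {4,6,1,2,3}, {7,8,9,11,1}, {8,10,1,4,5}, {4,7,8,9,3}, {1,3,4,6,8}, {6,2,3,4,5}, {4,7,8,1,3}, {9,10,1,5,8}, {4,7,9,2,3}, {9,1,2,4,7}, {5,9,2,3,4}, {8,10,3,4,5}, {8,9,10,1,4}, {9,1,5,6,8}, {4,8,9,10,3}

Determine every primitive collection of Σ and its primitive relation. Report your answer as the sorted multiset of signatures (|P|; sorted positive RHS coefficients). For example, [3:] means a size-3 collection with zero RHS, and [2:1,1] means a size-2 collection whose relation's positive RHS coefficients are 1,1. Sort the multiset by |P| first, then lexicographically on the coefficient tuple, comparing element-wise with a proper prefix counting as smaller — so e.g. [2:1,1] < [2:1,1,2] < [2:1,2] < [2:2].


|primitive collections| = 16. Relations:

  {2,8}:  v_{2} + v_{8} = 0  →  sig = [2:]
  {4,11}:  v_{4} + v_{11} = v_{7} + v_{8}  →  sig = [2:1,1]
  {5,7}:  v_{5} + v_{7} = v_{4} + v_{9}  →  sig = [2:1,1]
  {5,11}:  v_{5} + v_{11} = v_{8} + v_{9}  →  sig = [2:1,1]
  {6,7}:  v_{6} + v_{7} = v_{1} + v_{3}  →  sig = [2:1,1]
  {6,10}:  v_{6} + v_{10} = v_{5} + v_{8}  →  sig = [2:1,1]
  {2,10}:  v_{2} + v_{10} = v_{4} + v_{5} + v_{9}  →  sig = [2:1,1,1]
  {2,11}:  v_{2} + v_{11} = v_{1} + v_{3} + v_{9}  →  sig = [2:1,1,1]
  {7,10}:  v_{7} + v_{10} = 2·v_{4} + v_{8} + 2·v_{9}  →  sig = [2:1,2,2]
  {10,11}:  v_{10} + v_{11} = v_{4} + 2·v_{8} + 2·v_{9}  →  sig = [2:1,2,2]
  {1,3,5}:  v_{1} + v_{3} + v_{5} = 0  →  sig = [3:]
  {4,6,9}:  v_{4} + v_{6} + v_{9} = 0  →  sig = [3:]
  {1,3,10}:  v_{1} + v_{3} + v_{10} = v_{4} + v_{8} + v_{9}  →  sig = [3:1,1,1]
  {1,3,4,9}:  v_{1} + v_{3} + v_{4} + v_{9} = v_{7}  →  sig = [4:1]
  {1,3,8,9}:  v_{1} + v_{3} + v_{8} + v_{9} = v_{11}  →  sig = [4:1]
  {4,5,8,9}:  v_{4} + v_{5} + v_{8} + v_{9} = v_{10}  →  sig = [4:1]

Sorted signature multiset PRS(X):
[[2:], [2:1,1], [2:1,1], [2:1,1], [2:1,1], [2:1,1], [2:1,1,1], [2:1,1,1], [2:1,2,2], [2:1,2,2], [3:], [3:], [3:1,1,1], [4:1], [4:1], [4:1]]


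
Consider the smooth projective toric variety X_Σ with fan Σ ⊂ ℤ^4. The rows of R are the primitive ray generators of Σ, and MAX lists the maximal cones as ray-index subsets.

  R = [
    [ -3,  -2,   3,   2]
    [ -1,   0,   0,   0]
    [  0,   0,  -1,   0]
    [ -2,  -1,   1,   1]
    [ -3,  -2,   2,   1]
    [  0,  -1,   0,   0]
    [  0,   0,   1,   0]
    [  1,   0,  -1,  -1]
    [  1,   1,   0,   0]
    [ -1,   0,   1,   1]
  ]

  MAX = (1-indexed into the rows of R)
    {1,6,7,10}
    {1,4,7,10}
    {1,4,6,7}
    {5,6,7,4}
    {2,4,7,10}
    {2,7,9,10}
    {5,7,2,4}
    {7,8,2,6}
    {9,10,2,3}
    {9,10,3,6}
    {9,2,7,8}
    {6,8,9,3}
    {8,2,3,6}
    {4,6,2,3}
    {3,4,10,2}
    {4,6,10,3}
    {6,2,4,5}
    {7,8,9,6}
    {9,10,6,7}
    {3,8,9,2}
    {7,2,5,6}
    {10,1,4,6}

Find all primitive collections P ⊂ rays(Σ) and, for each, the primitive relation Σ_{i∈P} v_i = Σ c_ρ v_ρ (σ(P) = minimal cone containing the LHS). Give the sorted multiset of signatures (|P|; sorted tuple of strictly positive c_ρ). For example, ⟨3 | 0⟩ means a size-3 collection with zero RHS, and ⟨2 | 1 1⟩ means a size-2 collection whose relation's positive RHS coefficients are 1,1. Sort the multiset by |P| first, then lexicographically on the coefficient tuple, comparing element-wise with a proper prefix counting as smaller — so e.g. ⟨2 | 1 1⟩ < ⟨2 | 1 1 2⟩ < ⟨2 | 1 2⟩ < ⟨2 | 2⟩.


|primitive collections| = 17. Relations:

  • {3,7}:  v_{3} + v_{7} = 0  →  sig = ⟨2 | 0⟩
  • {8,10}:  v_{8} + v_{10} = 0  →  sig = ⟨2 | 0⟩
  • {4,9}:  v_{4} + v_{9} = v_{10}  →  sig = ⟨2 | 1⟩
  • {4,8}:  v_{4} + v_{8} = v_{2} + v_{6}  →  sig = ⟨2 | 1 1⟩
  • {5,9}:  v_{5} + v_{9} = v_{4} + v_{7}  →  sig = ⟨2 | 1 1⟩
  • {1,3}:  v_{1} + v_{3} = v_{4} + v_{6} + v_{10}  →  sig = ⟨2 | 1 1 1⟩
  • {1,8}:  v_{1} + v_{8} = v_{4} + v_{6} + v_{7}  →  sig = ⟨2 | 1 1 1⟩
  • {3,5}:  v_{3} + v_{5} = v_{2} + v_{4} + v_{6}  →  sig = ⟨2 | 1 1 1⟩
  • {1,9}:  v_{1} + v_{9} = v_{6} + v_{7} + 2·v_{10}  →  sig = ⟨2 | 1 1 2⟩
  • {1,2}:  v_{1} + v_{2} = 2·v_{4} + v_{7}  →  sig = ⟨2 | 1 2⟩
  • {5,10}:  v_{5} + v_{10} = 2·v_{4} + v_{7}  →  sig = ⟨2 | 1 2⟩
  • {5,8}:  v_{5} + v_{8} = 2·v_{2} + 2·v_{6} + v_{7}  →  sig = ⟨2 | 1 2 2⟩
  • {1,5}:  v_{1} + v_{5} = 3·v_{4} + v_{6} + 2·v_{7}  →  sig = ⟨2 | 1 2 3⟩
  • {2,6,9}:  v_{2} + v_{6} + v_{9} = 0  →  sig = ⟨3 | 0⟩
  • {2,6,10}:  v_{2} + v_{6} + v_{10} = v_{4}  →  sig = ⟨3 | 1⟩
  • {2,4,6,7}:  v_{2} + v_{4} + v_{6} + v_{7} = v_{5}  →  sig = ⟨4 | 1⟩
  • {4,6,7,10}:  v_{4} + v_{6} + v_{7} + v_{10} = v_{1}  →  sig = ⟨4 | 1⟩

so the primitive-relation signature multiset is
    |P|=2: 13 collections, coeffs (), (), (1), (1,1), (1,1), (1,1,1), (1,1,1), (1,1,1), (1,1,2), (1,2), (1,2), (1,2,2), (1,2,3)
    |P|=3: 2 collections, coeffs (), (1)
    |P|=4: 2 collections, coeffs (1), (1)


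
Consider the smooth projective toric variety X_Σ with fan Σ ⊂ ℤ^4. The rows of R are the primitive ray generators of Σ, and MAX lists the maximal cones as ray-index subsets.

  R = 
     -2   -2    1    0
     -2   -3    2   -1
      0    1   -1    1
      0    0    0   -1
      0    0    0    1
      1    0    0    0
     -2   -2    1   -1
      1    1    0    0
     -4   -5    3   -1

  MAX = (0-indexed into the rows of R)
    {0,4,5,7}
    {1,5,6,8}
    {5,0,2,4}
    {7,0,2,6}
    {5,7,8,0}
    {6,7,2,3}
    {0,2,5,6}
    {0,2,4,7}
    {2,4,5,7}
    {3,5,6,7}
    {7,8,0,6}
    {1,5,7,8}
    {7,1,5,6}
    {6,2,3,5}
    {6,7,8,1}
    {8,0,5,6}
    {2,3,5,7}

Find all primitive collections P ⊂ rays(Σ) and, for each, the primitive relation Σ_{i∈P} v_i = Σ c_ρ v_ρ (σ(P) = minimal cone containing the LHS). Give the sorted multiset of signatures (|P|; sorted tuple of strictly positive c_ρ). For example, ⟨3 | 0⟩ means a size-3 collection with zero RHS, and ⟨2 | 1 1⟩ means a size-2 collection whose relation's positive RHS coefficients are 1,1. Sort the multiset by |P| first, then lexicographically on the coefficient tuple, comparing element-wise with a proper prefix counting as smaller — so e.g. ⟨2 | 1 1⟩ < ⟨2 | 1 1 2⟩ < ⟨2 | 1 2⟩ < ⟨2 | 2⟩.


The 14 primitive collections of Σ (r=9, n=4):

  {3,4}:  v_{3} + v_{4} = 0 ; sig = ⟨2 | 0⟩
  {0,1}:  v_{0} + v_{1} = v_{8} ; sig = ⟨2 | 1⟩
  {0,3}:  v_{0} + v_{3} = v_{6} ; sig = ⟨2 | 1⟩
  {1,2}:  v_{1} + v_{2} = v_{0} ; sig = ⟨2 | 1⟩
  {4,6}:  v_{4} + v_{6} = v_{0} ; sig = ⟨2 | 1⟩
  {3,8}:  v_{3} + v_{8} = v_{1} + v_{6} ; sig = ⟨2 | 1 1⟩
  {1,3}:  v_{1} + v_{3} = v_{5} + 2·v_{6} + v_{7} ; sig = ⟨2 | 1 1 2⟩
  {1,4}:  v_{1} + v_{4} = 2·v_{0} + v_{5} + v_{7} ; sig = ⟨2 | 1 1 2⟩
  {4,8}:  v_{4} + v_{8} = 3·v_{0} + v_{5} + v_{7} ; sig = ⟨2 | 1 1 3⟩
  {2,8}:  v_{2} + v_{8} = 2·v_{0} ; sig = ⟨2 | 2⟩
  {2,5,6,7}:  v_{2} + v_{5} + v_{6} + v_{7} = 0 ; sig = ⟨4 | 0⟩
  {0,2,5,7}:  v_{0} + v_{2} + v_{5} + v_{7} = v_{4} ; sig = ⟨4 | 1⟩
  {0,5,6,7}:  v_{0} + v_{5} + v_{6} + v_{7} = v_{1} ; sig = ⟨4 | 1⟩
  {5,6,7,8}:  v_{5} + v_{6} + v_{7} + v_{8} = 2·v_{1} ; sig = ⟨4 | 2⟩

Signatures (|P|; sorted positive RHS coefficients), sorted:
    |P|=2: 10 collections, coeffs (), (1), (1), (1), (1), (1,1), (1,1,2), (1,1,2), (1,1,3), (2)
    |P|=4: 4 collections, coeffs (), (1), (1), (2)


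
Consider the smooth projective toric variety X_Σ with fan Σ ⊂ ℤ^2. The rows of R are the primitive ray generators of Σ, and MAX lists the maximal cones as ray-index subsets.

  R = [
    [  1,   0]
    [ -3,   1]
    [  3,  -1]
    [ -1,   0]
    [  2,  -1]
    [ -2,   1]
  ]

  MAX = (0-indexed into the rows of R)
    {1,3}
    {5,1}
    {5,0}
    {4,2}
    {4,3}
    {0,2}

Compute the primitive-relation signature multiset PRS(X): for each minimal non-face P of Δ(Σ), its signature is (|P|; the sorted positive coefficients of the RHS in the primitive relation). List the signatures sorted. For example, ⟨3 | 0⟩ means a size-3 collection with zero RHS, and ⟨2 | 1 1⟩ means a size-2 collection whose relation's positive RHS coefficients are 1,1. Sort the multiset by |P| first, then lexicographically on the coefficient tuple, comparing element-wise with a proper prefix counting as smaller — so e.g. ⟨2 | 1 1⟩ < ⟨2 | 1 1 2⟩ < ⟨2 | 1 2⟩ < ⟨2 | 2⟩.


The 9 primitive collections of Σ (r=6, n=2):

  {0,3}:  v_{0} + v_{3} = 0  ⟹  sig = ⟨2 | 0⟩
  {1,2}:  v_{1} + v_{2} = 0  ⟹  sig = ⟨2 | 0⟩
  {4,5}:  v_{4} + v_{5} = 0  ⟹  sig = ⟨2 | 0⟩
  {0,1}:  v_{0} + v_{1} = v_{5}  ⟹  sig = ⟨2 | 1⟩
  {0,4}:  v_{0} + v_{4} = v_{2}  ⟹  sig = ⟨2 | 1⟩
  {1,4}:  v_{1} + v_{4} = v_{3}  ⟹  sig = ⟨2 | 1⟩
  {2,3}:  v_{2} + v_{3} = v_{4}  ⟹  sig = ⟨2 | 1⟩
  {2,5}:  v_{2} + v_{5} = v_{0}  ⟹  sig = ⟨2 | 1⟩
  {3,5}:  v_{3} + v_{5} = v_{1}  ⟹  sig = ⟨2 | 1⟩

Sorted signature multiset PRS(X):
    |P|=2: 9 collections, coeffs (), (), (), (1), (1), (1), (1), (1), (1)


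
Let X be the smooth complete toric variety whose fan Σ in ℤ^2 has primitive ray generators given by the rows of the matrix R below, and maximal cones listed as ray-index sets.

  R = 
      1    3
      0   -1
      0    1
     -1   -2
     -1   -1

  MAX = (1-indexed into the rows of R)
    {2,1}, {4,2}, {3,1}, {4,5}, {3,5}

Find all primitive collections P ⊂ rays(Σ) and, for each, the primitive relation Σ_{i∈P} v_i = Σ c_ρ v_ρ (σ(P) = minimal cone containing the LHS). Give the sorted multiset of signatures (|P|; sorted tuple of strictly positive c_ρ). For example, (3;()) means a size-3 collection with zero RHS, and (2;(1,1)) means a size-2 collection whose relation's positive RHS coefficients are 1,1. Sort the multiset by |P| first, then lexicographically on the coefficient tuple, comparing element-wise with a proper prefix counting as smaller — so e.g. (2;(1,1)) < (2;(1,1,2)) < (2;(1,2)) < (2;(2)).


Σ has 5 primitive collections:

  P = {2,3}:  v_{2} + v_{3} = 0  ⟹  sig = (2;())
  P = {1,4}:  v_{1} + v_{4} = v_{3}  ⟹  sig = (2;(1))
  P = {2,5}:  v_{2} + v_{5} = v_{4}  ⟹  sig = (2;(1))
  P = {3,4}:  v_{3} + v_{4} = v_{5}  ⟹  sig = (2;(1))
  P = {1,5}:  v_{1} + v_{5} = 2·v_{3}  ⟹  sig = (2;(2))

so the primitive-relation signature multiset is
{ (2;()),  (2;(1)) ×3,  (2;(2)) }


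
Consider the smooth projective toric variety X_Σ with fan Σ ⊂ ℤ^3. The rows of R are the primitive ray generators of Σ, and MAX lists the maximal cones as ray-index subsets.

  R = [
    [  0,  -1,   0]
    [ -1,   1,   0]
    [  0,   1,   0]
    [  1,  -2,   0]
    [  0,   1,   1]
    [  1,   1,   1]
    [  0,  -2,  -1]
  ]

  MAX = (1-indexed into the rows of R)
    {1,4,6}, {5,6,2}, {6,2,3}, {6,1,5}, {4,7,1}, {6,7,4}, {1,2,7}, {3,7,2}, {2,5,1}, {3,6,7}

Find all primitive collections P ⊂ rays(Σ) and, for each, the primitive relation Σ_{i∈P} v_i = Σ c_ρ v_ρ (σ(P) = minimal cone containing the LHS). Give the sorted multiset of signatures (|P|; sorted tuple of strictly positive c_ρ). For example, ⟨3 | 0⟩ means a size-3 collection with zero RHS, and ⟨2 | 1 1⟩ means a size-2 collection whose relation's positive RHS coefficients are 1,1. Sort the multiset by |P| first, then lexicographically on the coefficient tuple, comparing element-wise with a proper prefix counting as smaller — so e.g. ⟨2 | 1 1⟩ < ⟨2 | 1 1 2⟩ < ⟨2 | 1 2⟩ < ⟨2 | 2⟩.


Minimal non-faces — 9 found among 7 rays, 10 max cones:

  {1,3}:  v_{1} + v_{3} = 0 ; sig = ⟨2 | 0⟩
  {2,4}:  v_{2} + v_{4} = v_{1} ; sig = ⟨2 | 1⟩
  {5,7}:  v_{5} + v_{7} = v_{1} ; sig = ⟨2 | 1⟩
  {3,4}:  v_{3} + v_{4} = v_{6} + v_{7} ; sig = ⟨2 | 1 1⟩
  {3,5}:  v_{3} + v_{5} = v_{2} + v_{6} ; sig = ⟨2 | 1 1⟩
  {4,5}:  v_{4} + v_{5} = 2·v_{1} + v_{6} ; sig = ⟨2 | 1 2⟩
  {2,6,7}:  v_{2} + v_{6} + v_{7} = 0 ; sig = ⟨3 | 0⟩
  {1,2,6}:  v_{1} + v_{2} + v_{6} = v_{5} ; sig = ⟨3 | 1⟩
  {1,6,7}:  v_{1} + v_{6} + v_{7} = v_{4} ; sig = ⟨3 | 1⟩

so the primitive-relation signature multiset is
[⟨2 | 0⟩, ⟨2 | 1⟩, ⟨2 | 1⟩, ⟨2 | 1 1⟩, ⟨2 | 1 1⟩, ⟨2 | 1 2⟩, ⟨3 | 0⟩, ⟨3 | 1⟩, ⟨3 | 1⟩]


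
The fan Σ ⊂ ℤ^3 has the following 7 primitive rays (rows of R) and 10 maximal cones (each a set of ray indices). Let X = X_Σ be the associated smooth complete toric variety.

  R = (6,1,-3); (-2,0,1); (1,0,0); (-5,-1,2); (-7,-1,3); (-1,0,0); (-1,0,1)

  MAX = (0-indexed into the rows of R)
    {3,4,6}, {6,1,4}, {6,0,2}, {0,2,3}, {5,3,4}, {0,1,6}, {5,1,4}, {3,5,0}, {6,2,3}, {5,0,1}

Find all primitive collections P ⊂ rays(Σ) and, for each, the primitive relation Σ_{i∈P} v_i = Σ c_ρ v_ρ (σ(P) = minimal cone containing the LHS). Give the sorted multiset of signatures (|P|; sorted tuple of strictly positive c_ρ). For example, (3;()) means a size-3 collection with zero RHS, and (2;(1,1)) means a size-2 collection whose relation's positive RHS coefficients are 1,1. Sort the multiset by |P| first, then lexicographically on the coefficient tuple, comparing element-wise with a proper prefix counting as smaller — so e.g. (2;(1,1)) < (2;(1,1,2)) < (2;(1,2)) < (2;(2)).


7 minimal non-faces of Δ(Σ) (on 7 rays):

  P={2,5}:  v_{2} + v_{5} = 0  →  sig = (2;())
  P={0,4}:  v_{0} + v_{4} = v_{5}  →  sig = (2;(1))
  P={1,2}:  v_{1} + v_{2} = v_{6}  →  sig = (2;(1))
  P={1,3}:  v_{1} + v_{3} = v_{4}  →  sig = (2;(1))
  P={5,6}:  v_{5} + v_{6} = v_{1}  →  sig = (2;(1))
  P={2,4}:  v_{2} + v_{4} = v_{3} + v_{6}  →  sig = (2;(1,1))
  P={0,3,6}:  v_{0} + v_{3} + v_{6} = 0  →  sig = (3;())

Signatures (|P|; sorted positive RHS coefficients), sorted:
    |P|=2: 6 collections, coeffs (), (1), (1), (1), (1), (1,1)
    |P|=3: 1 collection, coeffs ()


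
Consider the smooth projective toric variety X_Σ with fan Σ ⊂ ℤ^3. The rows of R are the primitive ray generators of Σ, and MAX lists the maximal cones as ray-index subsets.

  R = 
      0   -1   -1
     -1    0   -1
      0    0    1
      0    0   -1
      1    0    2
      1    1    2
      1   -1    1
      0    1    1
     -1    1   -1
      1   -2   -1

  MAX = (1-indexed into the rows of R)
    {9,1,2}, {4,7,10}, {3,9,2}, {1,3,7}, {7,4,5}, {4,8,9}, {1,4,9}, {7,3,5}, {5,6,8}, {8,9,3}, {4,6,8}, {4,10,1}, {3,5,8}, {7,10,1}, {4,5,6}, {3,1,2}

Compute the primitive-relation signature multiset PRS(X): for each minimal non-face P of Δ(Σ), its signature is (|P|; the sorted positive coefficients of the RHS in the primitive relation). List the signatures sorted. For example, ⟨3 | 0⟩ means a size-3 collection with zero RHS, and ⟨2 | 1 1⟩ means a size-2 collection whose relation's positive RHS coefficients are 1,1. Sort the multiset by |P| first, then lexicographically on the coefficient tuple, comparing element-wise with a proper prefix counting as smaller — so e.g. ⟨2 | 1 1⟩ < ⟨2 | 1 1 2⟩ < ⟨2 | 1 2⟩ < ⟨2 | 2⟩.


24 collections generate NE(X_Σ); each relation:

  P = {1,8}:  v_{1} + v_{8} = 0  ⇒ sig = ⟨2 | 0⟩
  P = {3,4}:  v_{3} + v_{4} = 0  ⇒ sig = ⟨2 | 0⟩
  P = {7,9}:  v_{7} + v_{9} = 0  ⇒ sig = ⟨2 | 0⟩
  P = {1,5}:  v_{1} + v_{5} = v_{7}  ⇒ sig = ⟨2 | 1⟩
  P = {2,5}:  v_{2} + v_{5} = v_{3}  ⇒ sig = ⟨2 | 1⟩
  P = {2,6}:  v_{2} + v_{6} = v_{8}  ⇒ sig = ⟨2 | 1⟩
  P = {5,9}:  v_{5} + v_{9} = v_{8}  ⇒ sig = ⟨2 | 1⟩
  P = {7,8}:  v_{7} + v_{8} = v_{5}  ⇒ sig = ⟨2 | 1⟩
  P = {1,6}:  v_{1} + v_{6} = v_{4} + v_{5}  ⇒ sig = ⟨2 | 1 1⟩
  P = {2,4}:  v_{2} + v_{4} = v_{1} + v_{9}  ⇒ sig = ⟨2 | 1 1⟩
  P = {2,7}:  v_{2} + v_{7} = v_{1} + v_{3}  ⇒ sig = ⟨2 | 1 1⟩
  P = {2,8}:  v_{2} + v_{8} = v_{3} + v_{9}  ⇒ sig = ⟨2 | 1 1⟩
  P = {3,6}:  v_{3} + v_{6} = v_{5} + v_{8}  ⇒ sig = ⟨2 | 1 1⟩
  P = {3,10}:  v_{3} + v_{10} = v_{1} + v_{7}  ⇒ sig = ⟨2 | 1 1⟩
  P = {8,10}:  v_{8} + v_{10} = v_{4} + v_{7}  ⇒ sig = ⟨2 | 1 1⟩
  P = {9,10}:  v_{9} + v_{10} = v_{1} + v_{4}  ⇒ sig = ⟨2 | 1 1⟩
  P = {6,10}:  v_{6} + v_{10} = 2·v_{4} + v_{5} + v_{7}  ⇒ sig = ⟨2 | 1 1 2⟩
  P = {5,10}:  v_{5} + v_{10} = v_{4} + 2·v_{7}  ⇒ sig = ⟨2 | 1 2⟩
  P = {6,7}:  v_{6} + v_{7} = v_{4} + 2·v_{5}  ⇒ sig = ⟨2 | 1 2⟩
  P = {6,9}:  v_{6} + v_{9} = v_{4} + 2·v_{8}  ⇒ sig = ⟨2 | 1 2⟩
  P = {2,10}:  v_{2} + v_{10} = 2·v_{1}  ⇒ sig = ⟨2 | 2⟩
  P = {1,3,9}:  v_{1} + v_{3} + v_{9} = v_{2}  ⇒ sig = ⟨3 | 1⟩
  P = {1,4,7}:  v_{1} + v_{4} + v_{7} = v_{10}  ⇒ sig = ⟨3 | 1⟩
  P = {4,5,8}:  v_{4} + v_{5} + v_{8} = v_{6}  ⇒ sig = ⟨3 | 1⟩

Sorted signature multiset PRS(X):
{ ⟨2 | 0⟩ ×3,  ⟨2 | 1⟩ ×5,  ⟨2 | 1 1⟩ ×8,  ⟨2 | 1 1 2⟩,  ⟨2 | 1 2⟩ ×3,  ⟨2 | 2⟩,  ⟨3 | 1⟩ ×3 }


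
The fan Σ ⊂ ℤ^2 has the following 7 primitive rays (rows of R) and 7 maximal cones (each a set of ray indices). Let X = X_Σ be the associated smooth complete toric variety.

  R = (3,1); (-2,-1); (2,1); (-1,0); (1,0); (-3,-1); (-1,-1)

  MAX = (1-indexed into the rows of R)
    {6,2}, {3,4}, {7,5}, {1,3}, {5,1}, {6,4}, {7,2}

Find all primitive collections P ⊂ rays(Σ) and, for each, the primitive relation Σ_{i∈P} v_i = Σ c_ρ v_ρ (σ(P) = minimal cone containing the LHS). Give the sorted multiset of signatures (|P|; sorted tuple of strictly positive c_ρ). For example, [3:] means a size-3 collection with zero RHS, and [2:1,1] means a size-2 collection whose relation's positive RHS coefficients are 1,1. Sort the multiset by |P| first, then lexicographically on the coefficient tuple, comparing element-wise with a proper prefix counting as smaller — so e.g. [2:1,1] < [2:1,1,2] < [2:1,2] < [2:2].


Minimal non-faces — 14 found among 7 rays, 7 max cones:

  {1,6}:  v_{1} + v_{6} = 0  ⟹  sig = [2:]
  {2,3}:  v_{2} + v_{3} = 0  ⟹  sig = [2:]
  {4,5}:  v_{4} + v_{5} = 0  ⟹  sig = [2:]
  {1,2}:  v_{1} + v_{2} = v_{5}  ⟹  sig = [2:1]
  {1,4}:  v_{1} + v_{4} = v_{3}  ⟹  sig = [2:1]
  {2,4}:  v_{2} + v_{4} = v_{6}  ⟹  sig = [2:1]
  {2,5}:  v_{2} + v_{5} = v_{7}  ⟹  sig = [2:1]
  {3,5}:  v_{3} + v_{5} = v_{1}  ⟹  sig = [2:1]
  {3,6}:  v_{3} + v_{6} = v_{4}  ⟹  sig = [2:1]
  {3,7}:  v_{3} + v_{7} = v_{5}  ⟹  sig = [2:1]
  {4,7}:  v_{4} + v_{7} = v_{2}  ⟹  sig = [2:1]
  {5,6}:  v_{5} + v_{6} = v_{2}  ⟹  sig = [2:1]
  {1,7}:  v_{1} + v_{7} = 2·v_{5}  ⟹  sig = [2:2]
  {6,7}:  v_{6} + v_{7} = 2·v_{2}  ⟹  sig = [2:2]

Signatures (|P|; sorted positive RHS coefficients), sorted:
[[2:], [2:], [2:], [2:1], [2:1], [2:1], [2:1], [2:1], [2:1], [2:1], [2:1], [2:1], [2:2], [2:2]]


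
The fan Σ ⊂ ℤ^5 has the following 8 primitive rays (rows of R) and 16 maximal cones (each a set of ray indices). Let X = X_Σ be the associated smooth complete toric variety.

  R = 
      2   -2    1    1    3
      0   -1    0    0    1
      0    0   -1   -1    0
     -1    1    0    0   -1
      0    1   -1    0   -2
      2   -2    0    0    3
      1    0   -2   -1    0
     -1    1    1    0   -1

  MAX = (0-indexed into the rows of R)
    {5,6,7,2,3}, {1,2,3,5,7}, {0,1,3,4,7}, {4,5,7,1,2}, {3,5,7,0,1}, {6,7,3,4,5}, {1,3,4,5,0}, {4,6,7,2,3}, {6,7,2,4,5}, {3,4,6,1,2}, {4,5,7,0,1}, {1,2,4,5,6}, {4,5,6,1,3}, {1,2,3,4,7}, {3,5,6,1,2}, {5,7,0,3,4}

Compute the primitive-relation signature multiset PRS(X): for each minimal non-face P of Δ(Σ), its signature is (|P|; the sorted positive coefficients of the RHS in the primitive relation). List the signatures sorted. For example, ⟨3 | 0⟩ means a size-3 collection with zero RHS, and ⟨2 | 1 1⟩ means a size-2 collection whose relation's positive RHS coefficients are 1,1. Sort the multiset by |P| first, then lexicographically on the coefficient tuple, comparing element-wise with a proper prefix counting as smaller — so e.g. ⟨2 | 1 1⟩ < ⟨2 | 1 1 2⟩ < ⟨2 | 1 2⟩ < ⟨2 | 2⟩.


|primitive collections| = 5. Relations:

  {0,2}:  v_{0} + v_{2} = v_{5}  →  sig = ⟨2 | 1⟩
  {0,6}:  v_{0} + v_{6} = v_{3} + v_{4} + 2·v_{5}  →  sig = ⟨2 | 1 1 2⟩
  {1,6,7}:  v_{1} + v_{6} + v_{7} = v_{2}  →  sig = ⟨3 | 1⟩
  {2,3,4,5}:  v_{2} + v_{3} + v_{4} + v_{5} = v_{6}  →  sig = ⟨4 | 1⟩
  {1,3,4,5,7}:  v_{1} + v_{3} + v_{4} + v_{5} + v_{7} = 0  →  sig = ⟨5 | 0⟩

so the primitive-relation signature multiset is
    |P|=2: 2 collections, coeffs (1), (1,1,2)
    |P|=3: 1 collection, coeffs (1)
    |P|=4: 1 collection, coeffs (1)
    |P|=5: 1 collection, coeffs ()


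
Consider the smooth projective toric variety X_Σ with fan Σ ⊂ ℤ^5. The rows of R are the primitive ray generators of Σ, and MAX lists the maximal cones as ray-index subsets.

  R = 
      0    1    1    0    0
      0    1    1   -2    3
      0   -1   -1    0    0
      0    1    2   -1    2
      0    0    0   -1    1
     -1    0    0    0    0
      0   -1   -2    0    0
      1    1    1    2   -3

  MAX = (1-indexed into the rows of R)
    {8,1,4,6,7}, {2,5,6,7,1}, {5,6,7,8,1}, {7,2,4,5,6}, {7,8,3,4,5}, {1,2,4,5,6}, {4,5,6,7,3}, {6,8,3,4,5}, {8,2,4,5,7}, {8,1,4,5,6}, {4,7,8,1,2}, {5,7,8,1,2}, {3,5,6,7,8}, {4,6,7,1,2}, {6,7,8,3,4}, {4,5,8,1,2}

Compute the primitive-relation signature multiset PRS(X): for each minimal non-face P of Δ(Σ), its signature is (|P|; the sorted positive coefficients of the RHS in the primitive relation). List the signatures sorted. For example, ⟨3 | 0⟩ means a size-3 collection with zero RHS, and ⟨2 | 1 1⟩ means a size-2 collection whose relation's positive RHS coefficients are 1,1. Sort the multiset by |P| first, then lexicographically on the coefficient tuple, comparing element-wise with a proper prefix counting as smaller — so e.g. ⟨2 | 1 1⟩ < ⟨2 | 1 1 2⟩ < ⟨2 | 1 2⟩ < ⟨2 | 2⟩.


Σ has 5 primitive collections:

  P = {1,3}:  v_{1} + v_{3} = 0  ⇒ sig = ⟨2 | 0⟩
  P = {2,3}:  v_{2} + v_{3} = v_{4} + v_{5} + v_{7}  ⇒ sig = ⟨2 | 1 1 1⟩
  P = {2,6,8}:  v_{2} + v_{6} + v_{8} = 2·v_{1}  ⇒ sig = ⟨3 | 2⟩
  P = {1,4,5,7}:  v_{1} + v_{4} + v_{5} + v_{7} = v_{2}  ⇒ sig = ⟨4 | 1⟩
  P = {4,5,6,7,8}:  v_{4} + v_{5} + v_{6} + v_{7} + v_{8} = v_{1}  ⇒ sig = ⟨5 | 1⟩

so the primitive-relation signature multiset is
[⟨2 | 0⟩, ⟨2 | 1 1 1⟩, ⟨3 | 2⟩, ⟨4 | 1⟩, ⟨5 | 1⟩]


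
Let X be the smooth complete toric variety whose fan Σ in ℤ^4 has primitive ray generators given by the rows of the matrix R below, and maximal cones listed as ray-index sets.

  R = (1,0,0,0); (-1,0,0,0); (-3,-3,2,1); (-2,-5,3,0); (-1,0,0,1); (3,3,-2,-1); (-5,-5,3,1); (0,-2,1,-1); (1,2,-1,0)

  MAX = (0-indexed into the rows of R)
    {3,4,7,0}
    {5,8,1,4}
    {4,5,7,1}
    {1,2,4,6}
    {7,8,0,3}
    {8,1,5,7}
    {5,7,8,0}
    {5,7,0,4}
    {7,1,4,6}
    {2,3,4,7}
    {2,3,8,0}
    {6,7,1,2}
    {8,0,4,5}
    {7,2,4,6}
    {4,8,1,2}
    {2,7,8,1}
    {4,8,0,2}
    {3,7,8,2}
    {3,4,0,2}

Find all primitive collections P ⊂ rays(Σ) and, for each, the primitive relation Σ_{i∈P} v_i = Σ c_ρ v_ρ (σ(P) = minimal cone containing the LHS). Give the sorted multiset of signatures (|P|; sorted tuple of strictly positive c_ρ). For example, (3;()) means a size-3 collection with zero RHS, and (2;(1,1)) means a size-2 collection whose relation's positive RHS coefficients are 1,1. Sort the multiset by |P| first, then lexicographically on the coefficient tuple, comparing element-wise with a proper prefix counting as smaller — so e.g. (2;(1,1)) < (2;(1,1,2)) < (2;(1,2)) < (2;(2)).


12 minimal non-faces of Δ(Σ) (on 9 rays):

  • {0,1}:  v_{0} + v_{1} = 0  →  sig = (2;())
  • {2,5}:  v_{2} + v_{5} = 0  →  sig = (2;())
  • {1,3}:  v_{1} + v_{3} = v_{2} + v_{7}  →  sig = (2;(1,1))
  • {3,5}:  v_{3} + v_{5} = v_{0} + v_{7}  →  sig = (2;(1,1))
  • {6,8}:  v_{6} + v_{8} = v_{1} + v_{2}  →  sig = (2;(1,1))
  • {0,6}:  v_{0} + v_{6} = v_{2} + v_{4} + v_{7}  →  sig = (2;(1,1,1))
  • {5,6}:  v_{5} + v_{6} = v_{1} + v_{4} + v_{7}  →  sig = (2;(1,1,1))
  • {3,6}:  v_{3} + v_{6} = 2·v_{2} + v_{4} + 2·v_{7}  →  sig = (2;(1,2,2))
  • {4,7,8}:  v_{4} + v_{7} + v_{8} = 0  →  sig = (3;())
  • {0,2,7}:  v_{0} + v_{2} + v_{7} = v_{3}  →  sig = (3;(1))
  • {3,4,8}:  v_{3} + v_{4} + v_{8} = v_{0} + v_{2}  →  sig = (3;(1,1))
  • {1,2,4,7}:  v_{1} + v_{2} + v_{4} + v_{7} = v_{6}  →  sig = (4;(1))

Sorted signature multiset PRS(X):
    (2;())
    (2;())
    (2;(1,1))
    (2;(1,1))
    (2;(1,1))
    (2;(1,1,1))
    (2;(1,1,1))
    (2;(1,2,2))
    (3;())
    (3;(1))
    (3;(1,1))
    (4;(1))


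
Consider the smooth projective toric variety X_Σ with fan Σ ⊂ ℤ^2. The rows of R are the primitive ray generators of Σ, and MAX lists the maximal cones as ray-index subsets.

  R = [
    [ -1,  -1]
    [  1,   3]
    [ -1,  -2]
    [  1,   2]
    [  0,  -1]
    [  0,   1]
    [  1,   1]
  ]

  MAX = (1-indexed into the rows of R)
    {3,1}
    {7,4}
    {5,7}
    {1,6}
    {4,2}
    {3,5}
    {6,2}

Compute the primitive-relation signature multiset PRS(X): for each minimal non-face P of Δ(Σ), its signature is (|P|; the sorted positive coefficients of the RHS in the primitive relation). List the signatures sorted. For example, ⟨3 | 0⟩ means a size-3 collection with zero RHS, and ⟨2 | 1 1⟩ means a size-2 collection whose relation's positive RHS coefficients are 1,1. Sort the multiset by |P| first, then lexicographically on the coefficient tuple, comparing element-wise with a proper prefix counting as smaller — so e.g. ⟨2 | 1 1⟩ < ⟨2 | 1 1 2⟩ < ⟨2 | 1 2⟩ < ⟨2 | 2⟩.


Δ(Σ) — 7 vertices, 14 min non-faces:

  {1,7}:  v_{1} + v_{7} = 0  ⟹  sig = ⟨2 | 0⟩
  {3,4}:  v_{3} + v_{4} = 0  ⟹  sig = ⟨2 | 0⟩
  {5,6}:  v_{5} + v_{6} = 0  ⟹  sig = ⟨2 | 0⟩
  {1,4}:  v_{1} + v_{4} = v_{6}  ⟹  sig = ⟨2 | 1⟩
  {1,5}:  v_{1} + v_{5} = v_{3}  ⟹  sig = ⟨2 | 1⟩
  {2,3}:  v_{2} + v_{3} = v_{6}  ⟹  sig = ⟨2 | 1⟩
  {2,5}:  v_{2} + v_{5} = v_{4}  ⟹  sig = ⟨2 | 1⟩
  {3,6}:  v_{3} + v_{6} = v_{1}  ⟹  sig = ⟨2 | 1⟩
  {3,7}:  v_{3} + v_{7} = v_{5}  ⟹  sig = ⟨2 | 1⟩
  {4,5}:  v_{4} + v_{5} = v_{7}  ⟹  sig = ⟨2 | 1⟩
  {4,6}:  v_{4} + v_{6} = v_{2}  ⟹  sig = ⟨2 | 1⟩
  {6,7}:  v_{6} + v_{7} = v_{4}  ⟹  sig = ⟨2 | 1⟩
  {1,2}:  v_{1} + v_{2} = 2·v_{6}  ⟹  sig = ⟨2 | 2⟩
  {2,7}:  v_{2} + v_{7} = 2·v_{4}  ⟹  sig = ⟨2 | 2⟩

so the primitive-relation signature multiset is
[⟨2 | 0⟩, ⟨2 | 0⟩, ⟨2 | 0⟩, ⟨2 | 1⟩, ⟨2 | 1⟩, ⟨2 | 1⟩, ⟨2 | 1⟩, ⟨2 | 1⟩, ⟨2 | 1⟩, ⟨2 | 1⟩, ⟨2 | 1⟩, ⟨2 | 1⟩, ⟨2 | 2⟩, ⟨2 | 2⟩]


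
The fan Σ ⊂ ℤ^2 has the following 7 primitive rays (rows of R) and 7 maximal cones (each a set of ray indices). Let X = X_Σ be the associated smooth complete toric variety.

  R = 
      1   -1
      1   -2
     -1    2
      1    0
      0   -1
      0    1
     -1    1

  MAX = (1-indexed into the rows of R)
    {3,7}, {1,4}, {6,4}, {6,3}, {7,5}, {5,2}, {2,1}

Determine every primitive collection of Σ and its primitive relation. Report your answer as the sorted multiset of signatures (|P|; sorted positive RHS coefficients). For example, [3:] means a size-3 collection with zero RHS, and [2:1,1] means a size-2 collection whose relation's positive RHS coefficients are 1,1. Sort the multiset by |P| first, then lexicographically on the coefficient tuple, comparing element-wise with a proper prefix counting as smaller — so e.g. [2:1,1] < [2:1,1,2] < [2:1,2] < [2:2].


14 collections generate NE(X_Σ); each relation:

  {1,7}:  v_{1} + v_{7} = 0  ⇒ sig = [2:]
  {2,3}:  v_{2} + v_{3} = 0  ⇒ sig = [2:]
  {5,6}:  v_{5} + v_{6} = 0  ⇒ sig = [2:]
  {1,3}:  v_{1} + v_{3} = v_{6}  ⇒ sig = [2:1]
  {1,5}:  v_{1} + v_{5} = v_{2}  ⇒ sig = [2:1]
  {1,6}:  v_{1} + v_{6} = v_{4}  ⇒ sig = [2:1]
  {2,6}:  v_{2} + v_{6} = v_{1}  ⇒ sig = [2:1]
  {2,7}:  v_{2} + v_{7} = v_{5}  ⇒ sig = [2:1]
  {3,5}:  v_{3} + v_{5} = v_{7}  ⇒ sig = [2:1]
  {4,5}:  v_{4} + v_{5} = v_{1}  ⇒ sig = [2:1]
  {4,7}:  v_{4} + v_{7} = v_{6}  ⇒ sig = [2:1]
  {6,7}:  v_{6} + v_{7} = v_{3}  ⇒ sig = [2:1]
  {2,4}:  v_{2} + v_{4} = 2·v_{1}  ⇒ sig = [2:2]
  {3,4}:  v_{3} + v_{4} = 2·v_{6}  ⇒ sig = [2:2]

Hence PRS(X_Σ) =
{ [2:] ×3,  [2:1] ×9,  [2:2] ×2 }


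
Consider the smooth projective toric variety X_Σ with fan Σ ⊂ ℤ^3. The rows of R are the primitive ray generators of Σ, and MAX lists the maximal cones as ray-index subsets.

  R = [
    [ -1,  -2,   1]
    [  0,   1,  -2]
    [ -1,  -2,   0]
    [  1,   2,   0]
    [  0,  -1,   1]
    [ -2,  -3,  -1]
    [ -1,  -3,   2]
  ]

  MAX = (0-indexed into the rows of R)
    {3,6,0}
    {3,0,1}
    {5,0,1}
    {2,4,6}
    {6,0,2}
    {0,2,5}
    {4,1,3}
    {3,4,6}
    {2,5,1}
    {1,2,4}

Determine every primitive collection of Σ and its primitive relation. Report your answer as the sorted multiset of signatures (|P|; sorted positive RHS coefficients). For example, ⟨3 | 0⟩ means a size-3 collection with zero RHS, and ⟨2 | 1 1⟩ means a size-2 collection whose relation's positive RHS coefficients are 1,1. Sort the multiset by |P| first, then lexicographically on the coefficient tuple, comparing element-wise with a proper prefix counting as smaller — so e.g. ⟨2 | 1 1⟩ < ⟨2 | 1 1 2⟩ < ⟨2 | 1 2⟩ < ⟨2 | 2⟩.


|primitive collections| = 7. Relations:

  P={2,3}:  v_{2} + v_{3} = 0  so sig = ⟨2 | 0⟩
  P={0,4}:  v_{0} + v_{4} = v_{6}  so sig = ⟨2 | 1⟩
  P={1,6}:  v_{1} + v_{6} = v_{2}  so sig = ⟨2 | 1⟩
  P={3,5}:  v_{3} + v_{5} = v_{0} + v_{1}  so sig = ⟨2 | 1 1⟩
  P={5,6}:  v_{5} + v_{6} = v_{0} + 2·v_{2}  so sig = ⟨2 | 1 2⟩
  P={4,5}:  v_{4} + v_{5} = 2·v_{2}  so sig = ⟨2 | 2⟩
  P={0,1,2}:  v_{0} + v_{1} + v_{2} = v_{5}  so sig = ⟨3 | 1⟩

Sorted signature multiset PRS(X):
{ ⟨2 | 0⟩,  ⟨2 | 1⟩ ×2,  ⟨2 | 1 1⟩,  ⟨2 | 1 2⟩,  ⟨2 | 2⟩,  ⟨3 | 1⟩ }


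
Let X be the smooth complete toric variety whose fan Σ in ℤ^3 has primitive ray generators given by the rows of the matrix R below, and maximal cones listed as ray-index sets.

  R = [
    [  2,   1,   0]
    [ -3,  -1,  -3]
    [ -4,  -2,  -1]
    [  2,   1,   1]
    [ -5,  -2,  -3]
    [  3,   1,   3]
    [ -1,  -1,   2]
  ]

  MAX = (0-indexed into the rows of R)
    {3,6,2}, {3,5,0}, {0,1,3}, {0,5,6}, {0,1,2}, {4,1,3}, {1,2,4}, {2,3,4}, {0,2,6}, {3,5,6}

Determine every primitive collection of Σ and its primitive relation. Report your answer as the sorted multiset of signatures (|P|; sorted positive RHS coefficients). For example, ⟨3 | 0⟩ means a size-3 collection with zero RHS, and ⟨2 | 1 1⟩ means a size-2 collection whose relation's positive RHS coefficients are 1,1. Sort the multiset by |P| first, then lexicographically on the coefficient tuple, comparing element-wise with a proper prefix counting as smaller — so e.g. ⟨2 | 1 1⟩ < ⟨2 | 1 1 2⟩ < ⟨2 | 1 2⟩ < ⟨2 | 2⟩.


Minimal non-faces — 9 found among 7 rays, 10 max cones:

  {1,5}:  v_{1} + v_{5} = 0  ⟹  sig = ⟨2 | 0⟩
  {0,4}:  v_{0} + v_{4} = v_{1}  ⟹  sig = ⟨2 | 1⟩
  {1,6}:  v_{1} + v_{6} = v_{2}  ⟹  sig = ⟨2 | 1⟩
  {2,5}:  v_{2} + v_{5} = v_{6}  ⟹  sig = ⟨2 | 1⟩
  {4,5}:  v_{4} + v_{5} = v_{2} + v_{3}  ⟹  sig = ⟨2 | 1 1⟩
  {4,6}:  v_{4} + v_{6} = 2·v_{2} + v_{3}  ⟹  sig = ⟨2 | 1 2⟩
  {0,2,3}:  v_{0} + v_{2} + v_{3} = 0  ⟹  sig = ⟨3 | 0⟩
  {0,3,6}:  v_{0} + v_{3} + v_{6} = v_{5}  ⟹  sig = ⟨3 | 1⟩
  {1,2,3}:  v_{1} + v_{2} + v_{3} = v_{4}  ⟹  sig = ⟨3 | 1⟩

Hence PRS(X_Σ) =
    ⟨2 | 0⟩
    ⟨2 | 1⟩
    ⟨2 | 1⟩
    ⟨2 | 1⟩
    ⟨2 | 1 1⟩
    ⟨2 | 1 2⟩
    ⟨3 | 0⟩
    ⟨3 | 1⟩
    ⟨3 | 1⟩


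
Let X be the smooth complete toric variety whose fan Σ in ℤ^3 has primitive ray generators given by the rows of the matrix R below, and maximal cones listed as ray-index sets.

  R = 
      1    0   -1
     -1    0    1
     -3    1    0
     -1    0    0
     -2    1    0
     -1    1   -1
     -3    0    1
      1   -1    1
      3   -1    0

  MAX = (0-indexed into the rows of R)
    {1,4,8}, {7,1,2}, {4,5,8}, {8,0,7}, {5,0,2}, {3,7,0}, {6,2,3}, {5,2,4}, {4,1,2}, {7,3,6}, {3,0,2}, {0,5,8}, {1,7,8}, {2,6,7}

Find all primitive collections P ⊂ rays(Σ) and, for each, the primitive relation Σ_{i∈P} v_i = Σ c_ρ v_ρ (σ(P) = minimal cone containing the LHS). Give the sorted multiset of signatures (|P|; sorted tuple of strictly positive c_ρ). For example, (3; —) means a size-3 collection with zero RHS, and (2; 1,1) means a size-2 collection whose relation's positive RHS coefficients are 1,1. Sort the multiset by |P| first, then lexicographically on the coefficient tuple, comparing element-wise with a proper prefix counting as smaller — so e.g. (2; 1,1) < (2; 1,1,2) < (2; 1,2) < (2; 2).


Δ(Σ) — 9 vertices, 17 min non-faces:

  P = {0,1}:  v_{0} + v_{1} = 0 ; sig = (2; —)
  P = {2,8}:  v_{2} + v_{8} = 0 ; sig = (2; —)
  P = {5,7}:  v_{5} + v_{7} = 0 ; sig = (2; —)
  P = {0,4}:  v_{0} + v_{4} = v_{5} ; sig = (2; 1)
  P = {1,5}:  v_{1} + v_{5} = v_{4} ; sig = (2; 1)
  P = {3,4}:  v_{3} + v_{4} = v_{2} ; sig = (2; 1)
  P = {4,7}:  v_{4} + v_{7} = v_{1} ; sig = (2; 1)
  P = {1,3}:  v_{1} + v_{3} = v_{2} + v_{7} ; sig = (2; 1,1)
  P = {3,5}:  v_{3} + v_{5} = v_{0} + v_{2} ; sig = (2; 1,1)
  P = {3,8}:  v_{3} + v_{8} = v_{0} + v_{7} ; sig = (2; 1,1)
  P = {5,6}:  v_{5} + v_{6} = v_{2} + v_{3} ; sig = (2; 1,1)
  P = {6,8}:  v_{6} + v_{8} = v_{3} + v_{7} ; sig = (2; 1,1)
  P = {4,6}:  v_{4} + v_{6} = 2·v_{2} + v_{7} ; sig = (2; 1,2)
  P = {0,6}:  v_{0} + v_{6} = 2·v_{3} ; sig = (2; 2)
  P = {1,6}:  v_{1} + v_{6} = 2·v_{2} + 2·v_{7} ; sig = (2; 2,2)
  P = {0,2,7}:  v_{0} + v_{2} + v_{7} = v_{3} ; sig = (3; 1)
  P = {2,3,7}:  v_{2} + v_{3} + v_{7} = v_{6} ; sig = (3; 1)

Signatures (|P|; sorted positive RHS coefficients), sorted:
    |P|=2: 15 collections, coeffs (), (), (), (1), (1), (1), (1), (1,1), (1,1), (1,1), (1,1), (1,1), (1,2), (2), (2,2)
    |P|=3: 2 collections, coeffs (1), (1)


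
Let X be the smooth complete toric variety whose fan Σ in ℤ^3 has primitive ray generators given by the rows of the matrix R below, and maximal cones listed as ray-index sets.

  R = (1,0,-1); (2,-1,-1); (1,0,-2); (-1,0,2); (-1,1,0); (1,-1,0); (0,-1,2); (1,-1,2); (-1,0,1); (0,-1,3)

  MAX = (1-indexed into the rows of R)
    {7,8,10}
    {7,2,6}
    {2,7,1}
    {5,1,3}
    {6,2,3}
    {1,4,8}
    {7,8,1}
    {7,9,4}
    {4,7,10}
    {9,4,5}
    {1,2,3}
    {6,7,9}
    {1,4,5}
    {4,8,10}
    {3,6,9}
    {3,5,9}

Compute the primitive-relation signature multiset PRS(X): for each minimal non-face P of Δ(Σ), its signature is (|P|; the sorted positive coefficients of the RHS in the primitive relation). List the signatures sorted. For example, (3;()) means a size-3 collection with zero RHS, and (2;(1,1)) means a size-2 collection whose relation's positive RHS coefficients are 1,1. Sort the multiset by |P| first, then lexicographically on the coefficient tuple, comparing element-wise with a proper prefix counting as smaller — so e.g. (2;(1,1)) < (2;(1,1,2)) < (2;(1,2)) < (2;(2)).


Σ has 23 primitive collections:

  P={1,9}:  v_{1} + v_{9} = 0 ; sig = (2;())
  P={3,4}:  v_{3} + v_{4} = 0 ; sig = (2;())
  P={5,6}:  v_{5} + v_{6} = 0 ; sig = (2;())
  P={1,6}:  v_{1} + v_{6} = v_{2} ; sig = (2;(1))
  P={1,10}:  v_{1} + v_{10} = v_{8} ; sig = (2;(1))
  P={2,5}:  v_{2} + v_{5} = v_{1} ; sig = (2;(1))
  P={2,9}:  v_{2} + v_{9} = v_{6} ; sig = (2;(1))
  P={3,7}:  v_{3} + v_{7} = v_{6} ; sig = (2;(1))
  P={4,6}:  v_{4} + v_{6} = v_{7} ; sig = (2;(1))
  P={5,7}:  v_{5} + v_{7} = v_{4} ; sig = (2;(1))
  P={8,9}:  v_{8} + v_{9} = v_{10} ; sig = (2;(1))
  P={2,4}:  v_{2} + v_{4} = v_{1} + v_{7} ; sig = (2;(1,1))
  P={3,10}:  v_{3} + v_{10} = v_{1} + v_{7} ; sig = (2;(1,1))
  P={9,10}:  v_{9} + v_{10} = v_{4} + v_{7} ; sig = (2;(1,1))
  P={3,8}:  v_{3} + v_{8} = 2·v_{1} + v_{7} ; sig = (2;(1,2))
  P={5,10}:  v_{5} + v_{10} = v_{1} + 2·v_{4} ; sig = (2;(1,2))
  P={6,10}:  v_{6} + v_{10} = v_{1} + 2·v_{7} ; sig = (2;(1,2))
  P={2,10}:  v_{2} + v_{10} = 2·v_{1} + 2·v_{7} ; sig = (2;(2,2))
  P={5,8}:  v_{5} + v_{8} = 2·v_{1} + 2·v_{4} ; sig = (2;(2,2))
  P={6,8}:  v_{6} + v_{8} = 2·v_{1} + 2·v_{7} ; sig = (2;(2,2))
  P={2,8}:  v_{2} + v_{8} = 3·v_{1} + 2·v_{7} ; sig = (2;(2,3))
  P={1,4,7}:  v_{1} + v_{4} + v_{7} = v_{10} ; sig = (3;(1))
  P={4,7,8}:  v_{4} + v_{7} + v_{8} = 2·v_{10} ; sig = (3;(2))

Sorted signature multiset PRS(X):
    (2;())
    (2;())
    (2;())
    (2;(1))
    (2;(1))
    (2;(1))
    (2;(1))
    (2;(1))
    (2;(1))
    (2;(1))
    (2;(1))
    (2;(1,1))
    (2;(1,1))
    (2;(1,1))
    (2;(1,2))
    (2;(1,2))
    (2;(1,2))
    (2;(2,2))
    (2;(2,2))
    (2;(2,2))
    (2;(2,3))
    (3;(1))
    (3;(2))


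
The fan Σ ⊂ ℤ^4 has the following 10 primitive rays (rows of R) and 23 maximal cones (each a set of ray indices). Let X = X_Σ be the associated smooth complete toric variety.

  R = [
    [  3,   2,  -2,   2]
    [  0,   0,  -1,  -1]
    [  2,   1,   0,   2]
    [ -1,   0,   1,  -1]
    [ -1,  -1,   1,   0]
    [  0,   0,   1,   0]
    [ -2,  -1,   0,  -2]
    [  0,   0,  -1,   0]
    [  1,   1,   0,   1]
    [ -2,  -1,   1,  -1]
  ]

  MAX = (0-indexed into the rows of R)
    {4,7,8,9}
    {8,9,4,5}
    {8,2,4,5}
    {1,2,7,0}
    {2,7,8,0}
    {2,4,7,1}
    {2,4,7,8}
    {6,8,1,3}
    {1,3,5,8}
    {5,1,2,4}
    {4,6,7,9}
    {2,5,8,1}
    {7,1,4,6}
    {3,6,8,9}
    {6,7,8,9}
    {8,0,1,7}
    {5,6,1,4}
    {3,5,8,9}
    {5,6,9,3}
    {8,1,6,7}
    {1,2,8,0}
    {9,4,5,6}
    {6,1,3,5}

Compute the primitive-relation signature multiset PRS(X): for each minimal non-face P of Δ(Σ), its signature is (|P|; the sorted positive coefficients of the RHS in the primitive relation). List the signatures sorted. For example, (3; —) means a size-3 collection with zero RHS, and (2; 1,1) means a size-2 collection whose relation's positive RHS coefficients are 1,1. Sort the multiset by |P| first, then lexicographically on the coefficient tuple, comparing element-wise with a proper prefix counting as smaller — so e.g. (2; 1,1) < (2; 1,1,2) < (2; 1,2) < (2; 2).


|primitive collections| = 16. Relations:

  {2,6}:  v_{2} + v_{6} = 0 — sig = (2; —)
  {5,7}:  v_{5} + v_{7} = 0 — sig = (2; —)
  {1,9}:  v_{1} + v_{9} = v_{6} — sig = (2; 1)
  {0,4}:  v_{0} + v_{4} = v_{2} + v_{7} — sig = (2; 1,1)
  {0,9}:  v_{0} + v_{9} = v_{7} + v_{8} — sig = (2; 1,1)
  {2,3}:  v_{2} + v_{3} = v_{5} + v_{8} — sig = (2; 1,1)
  {2,9}:  v_{2} + v_{9} = v_{4} + v_{8} — sig = (2; 1,1)
  {3,4}:  v_{3} + v_{4} = v_{5} + v_{9} — sig = (2; 1,1)
  {3,7}:  v_{3} + v_{7} = v_{6} + v_{8} — sig = (2; 1,1)
  {0,5}:  v_{0} + v_{5} = v_{1} + v_{2} + v_{8} — sig = (2; 1,1,1)
  {0,6}:  v_{0} + v_{6} = v_{1} + v_{7} + v_{8} — sig = (2; 1,1,1)
  {0,3}:  v_{0} + v_{3} = v_{1} + 2·v_{8} — sig = (2; 1,2)
  {1,4,8}:  v_{1} + v_{4} + v_{8} = 0 — sig = (3; —)
  {4,6,8}:  v_{4} + v_{6} + v_{8} = v_{9} — sig = (3; 1)
  {5,6,8}:  v_{5} + v_{6} + v_{8} = v_{3} — sig = (3; 1)
  {1,2,7,8}:  v_{1} + v_{2} + v_{7} + v_{8} = v_{0} — sig = (4; 1)

so the primitive-relation signature multiset is
[(2; —), (2; —), (2; 1), (2; 1,1), (2; 1,1), (2; 1,1), (2; 1,1), (2; 1,1), (2; 1,1), (2; 1,1,1), (2; 1,1,1), (2; 1,2), (3; —), (3; 1), (3; 1), (4; 1)]


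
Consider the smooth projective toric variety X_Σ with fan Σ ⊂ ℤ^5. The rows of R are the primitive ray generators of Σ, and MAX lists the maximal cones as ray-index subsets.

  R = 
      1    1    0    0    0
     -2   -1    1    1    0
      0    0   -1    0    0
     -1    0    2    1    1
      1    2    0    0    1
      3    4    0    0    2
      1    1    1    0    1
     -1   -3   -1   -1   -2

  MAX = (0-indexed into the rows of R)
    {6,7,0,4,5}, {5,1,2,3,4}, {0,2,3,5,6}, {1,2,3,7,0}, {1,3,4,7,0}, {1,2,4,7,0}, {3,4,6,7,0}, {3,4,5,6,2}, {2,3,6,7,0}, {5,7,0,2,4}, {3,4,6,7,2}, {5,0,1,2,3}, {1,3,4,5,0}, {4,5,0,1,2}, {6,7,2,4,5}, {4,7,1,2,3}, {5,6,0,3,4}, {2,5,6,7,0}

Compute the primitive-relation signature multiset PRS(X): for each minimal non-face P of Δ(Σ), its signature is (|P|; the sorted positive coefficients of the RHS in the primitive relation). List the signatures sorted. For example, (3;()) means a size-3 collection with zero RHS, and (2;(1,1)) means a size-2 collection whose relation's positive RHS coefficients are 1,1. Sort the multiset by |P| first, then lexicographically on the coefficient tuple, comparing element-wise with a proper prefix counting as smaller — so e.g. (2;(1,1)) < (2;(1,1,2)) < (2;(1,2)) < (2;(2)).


Primitive collections (5):

  P={1,6}:  v_{1} + v_{6} = v_{3}  ⟹  sig = (2;(1))
  P={1,5,7}:  v_{1} + v_{5} + v_{7} = 0  ⟹  sig = (3;())
  P={3,5,7}:  v_{3} + v_{5} + v_{7} = v_{6}  ⟹  sig = (3;(1))
  P={0,2,4,6}:  v_{0} + v_{2} + v_{4} + v_{6} = v_{5}  ⟹  sig = (4;(1))
  P={0,2,3,4}:  v_{0} + v_{2} + v_{3} + v_{4} = v_{1} + v_{5}  ⟹  sig = (4;(1,1))

Sorted signature multiset PRS(X):
    |P|=2: 1 collection, coeffs (1)
    |P|=3: 2 collections, coeffs (), (1)
    |P|=4: 2 collections, coeffs (1), (1,1)
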